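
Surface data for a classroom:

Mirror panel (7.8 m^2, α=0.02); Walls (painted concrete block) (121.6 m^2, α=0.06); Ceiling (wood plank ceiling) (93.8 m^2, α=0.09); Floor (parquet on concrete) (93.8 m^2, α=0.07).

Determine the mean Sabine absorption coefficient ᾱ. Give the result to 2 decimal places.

0.07

S = Σ Sᵢ = 7.8 + 121.6 + 93.8 + 93.8 = 317.0 m^2.
A = 7.8·0.02 + 121.6·0.06 + 93.8·0.09 + 93.8·0.07 = 22.460 sabins.
ᾱ = 22.460 / 317.0 = 0.07.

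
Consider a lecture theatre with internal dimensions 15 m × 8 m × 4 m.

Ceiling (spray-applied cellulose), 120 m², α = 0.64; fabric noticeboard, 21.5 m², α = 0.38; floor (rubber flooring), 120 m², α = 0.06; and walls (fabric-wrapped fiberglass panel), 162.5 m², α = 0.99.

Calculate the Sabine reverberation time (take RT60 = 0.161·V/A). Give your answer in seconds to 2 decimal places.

0.31 sec

Equivalent absorption area: A = 120*0.64 + 21.5*0.38 + 120*0.06 + 162.5*0.99 = 253.045 m².
Volume V = 15 × 8 × 4 = 480 m³.
Sabine: RT60 = 0.161 × 480 / 253.045 = 0.31 s.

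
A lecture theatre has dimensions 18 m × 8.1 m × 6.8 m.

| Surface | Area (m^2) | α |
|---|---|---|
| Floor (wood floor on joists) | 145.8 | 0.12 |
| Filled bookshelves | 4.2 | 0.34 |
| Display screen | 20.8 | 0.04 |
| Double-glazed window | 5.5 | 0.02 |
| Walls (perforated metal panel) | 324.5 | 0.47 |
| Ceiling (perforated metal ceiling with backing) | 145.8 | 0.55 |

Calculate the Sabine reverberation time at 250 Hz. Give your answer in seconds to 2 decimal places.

A = Σ Sᵢαᵢ = 145.8*0.12 + 4.2*0.34 + 20.8*0.04 + 5.5*0.02 + 324.5*0.47 + 145.8*0.55 = 252.571 sabins.
Volume V = 18 × 8.1 × 6.8 = 991.44 m³.
T = 0.161 V/A = 0.161·991.44/252.571 = 0.63 s.

0.63 seconds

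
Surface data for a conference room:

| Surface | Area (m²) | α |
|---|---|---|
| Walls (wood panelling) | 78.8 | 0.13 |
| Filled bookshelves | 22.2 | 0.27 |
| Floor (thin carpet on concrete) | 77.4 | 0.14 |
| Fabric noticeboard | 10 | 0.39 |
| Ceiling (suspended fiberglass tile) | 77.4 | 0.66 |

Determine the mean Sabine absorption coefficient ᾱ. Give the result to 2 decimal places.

Total surface area S = 265.8 m².
Weighted sum Σ Sα = 82.058.
ᾱ = 82.058 / 265.8 = 0.31.

0.31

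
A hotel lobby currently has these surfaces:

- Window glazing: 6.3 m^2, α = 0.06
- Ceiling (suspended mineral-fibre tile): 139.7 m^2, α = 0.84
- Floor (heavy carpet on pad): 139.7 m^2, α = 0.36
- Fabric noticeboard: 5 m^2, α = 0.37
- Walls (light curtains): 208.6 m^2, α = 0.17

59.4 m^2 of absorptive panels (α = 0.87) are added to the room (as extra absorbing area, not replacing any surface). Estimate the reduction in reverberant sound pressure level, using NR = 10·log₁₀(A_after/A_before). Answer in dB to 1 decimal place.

1.0 dB

Equivalent absorption area: A_before = 6.3·0.06 + 139.7·0.84 + 139.7·0.36 + 5·0.37 + 208.6·0.17 = 205.330 m^2.
Added absorption = 59.4 × 0.87 = 51.678 sabins.
A_after = 205.330 + 51.678 = 257.008 sabins.
Reduction = 10 log₁₀(A_after/A_before) = 10 log₁₀(1.2517) = 1.0 dB.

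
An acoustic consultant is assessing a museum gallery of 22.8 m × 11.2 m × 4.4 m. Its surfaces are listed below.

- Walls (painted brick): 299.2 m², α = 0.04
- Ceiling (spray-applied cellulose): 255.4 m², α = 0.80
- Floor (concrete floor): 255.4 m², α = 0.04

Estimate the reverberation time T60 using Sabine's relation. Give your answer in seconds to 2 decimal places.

Equivalent absorption area: A = 299.2·0.04 + 255.4·0.80 + 255.4·0.04 = 226.504 m².
Volume V = 22.8 × 11.2 × 4.4 = 1123.584 m³.
RT60 = 0.161 · V / A = 0.161 × 1123.584 / 226.504 = 0.80 s.

0.80 s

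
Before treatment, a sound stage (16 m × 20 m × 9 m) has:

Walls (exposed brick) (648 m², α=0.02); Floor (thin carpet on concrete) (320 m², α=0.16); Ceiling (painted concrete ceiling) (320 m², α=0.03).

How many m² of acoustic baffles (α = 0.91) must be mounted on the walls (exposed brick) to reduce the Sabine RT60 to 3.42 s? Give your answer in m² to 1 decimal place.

A₁ = Σ Sᵢαᵢ = 648·0.02 + 320·0.16 + 320·0.03 = 73.760 sabins.
V = 2880 m³. Target absorption A₂ = 0.161 × 2880 / 3.42 = 135.579 sabins.
Absorption to add: 135.579 − 73.760 = 61.819 sabins.
Each m² of panel replacing the walls (exposed brick) adds (0.91 − 0.02) = 0.89 sabins.
Area = ΔA/Δα = 61.819/0.89 = 69.5 m².

69.5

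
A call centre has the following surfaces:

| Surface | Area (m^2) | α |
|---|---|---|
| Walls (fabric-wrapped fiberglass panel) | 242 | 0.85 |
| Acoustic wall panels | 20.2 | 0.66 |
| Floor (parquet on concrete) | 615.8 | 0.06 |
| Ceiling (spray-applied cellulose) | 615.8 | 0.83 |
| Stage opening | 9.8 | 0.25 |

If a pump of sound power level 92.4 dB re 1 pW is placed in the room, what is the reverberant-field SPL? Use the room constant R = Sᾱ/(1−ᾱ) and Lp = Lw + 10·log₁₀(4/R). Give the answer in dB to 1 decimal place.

66.4 dB

A = 769.544 sabins; S = 1503.6 m^2.
ᾱ = 0.5118, so room constant R = A/(1−ᾱ) = 1576.288 m^2.
Lp = 92.4 + 10·log₁₀(4/1576.288) = 92.4 + (-25.96) = 66.4 dB.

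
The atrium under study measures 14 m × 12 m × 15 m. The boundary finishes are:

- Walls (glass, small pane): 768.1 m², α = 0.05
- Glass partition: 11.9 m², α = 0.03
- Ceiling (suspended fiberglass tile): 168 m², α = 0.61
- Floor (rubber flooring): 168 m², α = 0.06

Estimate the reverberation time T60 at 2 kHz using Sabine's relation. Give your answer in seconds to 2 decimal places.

2.68 s

Total absorption A = 768.1·0.05 + 11.9·0.03 + 168·0.61 + 168·0.06
  = 38.405 + 0.357 + 102.480 + 10.080 = 151.322 m² sabins.
Volume V = 14 × 12 × 15 = 2520 m³.
T = 0.161 V/A = 0.161·2520/151.322 = 2.68 s.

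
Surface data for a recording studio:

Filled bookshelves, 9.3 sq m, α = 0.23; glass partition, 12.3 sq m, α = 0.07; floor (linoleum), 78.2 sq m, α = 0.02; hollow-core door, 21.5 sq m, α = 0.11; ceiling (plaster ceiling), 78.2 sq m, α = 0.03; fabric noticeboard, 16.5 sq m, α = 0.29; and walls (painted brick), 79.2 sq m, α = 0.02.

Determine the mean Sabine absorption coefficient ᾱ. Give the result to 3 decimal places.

S = Σ Sᵢ = 9.3 + 12.3 + 78.2 + 21.5 + 78.2 + 16.5 + 79.2 = 295.2 sq m.
A = 9.3·0.23 + 12.3·0.07 + 78.2·0.02 + 21.5·0.11 + 78.2·0.03 + 16.5·0.29 + 79.2·0.02 = 15.644 sabins.
ᾱ = A/S = 0.053.

0.053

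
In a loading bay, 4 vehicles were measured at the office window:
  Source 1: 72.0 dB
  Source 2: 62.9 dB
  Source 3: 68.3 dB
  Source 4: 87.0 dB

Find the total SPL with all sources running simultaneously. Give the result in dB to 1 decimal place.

Σ 10^(Lᵢ/10) = 5.257e+08.
Back to dB: 10·log₁₀ Σ = 87.2 dB.

87.2 dB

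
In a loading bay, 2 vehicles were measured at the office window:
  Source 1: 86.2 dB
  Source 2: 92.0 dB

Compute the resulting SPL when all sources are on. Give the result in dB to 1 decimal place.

93.0 dB

Converting to relative power and adding: 10^(86.2/10) + 10^(92.0/10) = 2.002e+09.
Combined level = 10 log₁₀(2.002e+09) = 93.0 dB.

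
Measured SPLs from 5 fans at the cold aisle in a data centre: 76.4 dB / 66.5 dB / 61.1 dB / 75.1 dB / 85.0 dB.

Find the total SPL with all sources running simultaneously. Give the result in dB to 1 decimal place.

86.0 dB

Converting to relative power and adding: 10^(76.4/10) + 10^(66.5/10) + 10^(61.1/10) + 10^(75.1/10) + 10^(85.0/10) = 3.98e+08.
L_total = 10·log₁₀(3.98e+08) = 86.0 dB.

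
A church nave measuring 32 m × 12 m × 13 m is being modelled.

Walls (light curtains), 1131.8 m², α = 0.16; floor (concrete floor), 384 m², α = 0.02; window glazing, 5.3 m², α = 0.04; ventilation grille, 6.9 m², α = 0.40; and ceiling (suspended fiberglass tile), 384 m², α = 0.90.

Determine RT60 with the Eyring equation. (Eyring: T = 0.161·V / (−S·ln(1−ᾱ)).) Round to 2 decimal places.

1.27 s

S = Σ Sᵢ = 1912.0 m².
Absorption A = 1131.8·0.16 + 384·0.02 + 5.3·0.04 + 6.9·0.40 + 384·0.90 = 537.340 sabins.
Mean coefficient ᾱ = A/S = 0.2810.
Eyring denominator: −S ln(1−ᾱ) = 630.757.
V = 32 × 12 × 13 = 4992 m³.
RT60 = 0.161 × 4992 / 630.757 = 1.27 s.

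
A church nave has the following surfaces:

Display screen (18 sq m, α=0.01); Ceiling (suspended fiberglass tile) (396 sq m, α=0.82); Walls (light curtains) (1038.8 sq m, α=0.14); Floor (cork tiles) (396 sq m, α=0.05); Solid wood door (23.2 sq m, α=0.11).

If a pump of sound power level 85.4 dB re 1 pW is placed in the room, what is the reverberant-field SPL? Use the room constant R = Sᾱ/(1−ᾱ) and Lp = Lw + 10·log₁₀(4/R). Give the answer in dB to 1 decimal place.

63.2 dB

A = 492.684 sabins; S = 1872.0 sq m.
ᾱ = 492.684/1872.0 = 0.2632; R = Sᾱ/(1−ᾱ) = 492.684/(1−0.2632) = 668.681 sq m.
Lp = Lw + 10 log₁₀(4/R) = 85.4 -22.23 = 63.2 dB.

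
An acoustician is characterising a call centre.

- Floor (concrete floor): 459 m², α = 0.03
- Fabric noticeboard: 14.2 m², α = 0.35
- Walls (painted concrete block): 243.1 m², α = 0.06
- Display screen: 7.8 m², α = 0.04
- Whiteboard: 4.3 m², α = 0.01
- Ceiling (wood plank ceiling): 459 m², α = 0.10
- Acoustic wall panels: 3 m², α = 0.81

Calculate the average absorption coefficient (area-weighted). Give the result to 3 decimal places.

S = Σ Sᵢ = 459 + 14.2 + 243.1 + 7.8 + 4.3 + 459 + 3 = 1190.4 m².
Weighted sum Σ Sα = 82.011.
ᾱ = A/S = 0.069.

0.069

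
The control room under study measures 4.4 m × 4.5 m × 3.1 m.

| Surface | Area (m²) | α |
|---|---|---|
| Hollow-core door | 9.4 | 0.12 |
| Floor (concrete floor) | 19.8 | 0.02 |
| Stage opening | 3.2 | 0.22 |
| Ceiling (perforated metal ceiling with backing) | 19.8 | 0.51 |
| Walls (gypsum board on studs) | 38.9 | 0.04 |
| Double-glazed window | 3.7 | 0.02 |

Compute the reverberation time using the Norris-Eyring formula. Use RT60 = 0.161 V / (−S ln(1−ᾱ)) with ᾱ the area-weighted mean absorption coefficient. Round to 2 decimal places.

Total surface area S = 9.4 + 19.8 + 3.2 + 19.8 + 38.9 + 3.7 = 94.8 m².
Σ(Sᵢαᵢ) = 9.4·0.12 + 19.8·0.02 + 3.2·0.22 + 19.8·0.51 + 38.9·0.04 + 3.7·0.02 = 13.956.
Mean coefficient ᾱ = A/S = 0.1472.
−S·ln(1−ᾱ) = −94.8 × ln(1 − 0.1472) = 15.095.
V = 4.4 × 4.5 × 3.1 = 61.38 m³.
T = 0.161·V/[−S·ln(1−ᾱ)] = 0.161·61.38/15.095 = 0.65 s.

0.65 sec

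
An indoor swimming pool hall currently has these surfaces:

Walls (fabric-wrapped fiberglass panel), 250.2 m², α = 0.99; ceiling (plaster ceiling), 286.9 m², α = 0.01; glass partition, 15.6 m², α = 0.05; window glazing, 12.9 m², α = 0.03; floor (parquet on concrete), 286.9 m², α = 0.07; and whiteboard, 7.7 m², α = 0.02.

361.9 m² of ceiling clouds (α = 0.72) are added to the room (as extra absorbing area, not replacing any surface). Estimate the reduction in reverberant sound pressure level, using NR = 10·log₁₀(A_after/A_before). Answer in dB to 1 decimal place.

2.9 dB

Equivalent absorption area: A_before = 250.2*0.99 + 286.9*0.01 + 15.6*0.05 + 12.9*0.03 + 286.9*0.07 + 7.7*0.02 = 271.971 m².
Treatment contributes 361.9·0.72 = 260.568 sabins.
A_after = 271.971 + 260.568 = 532.539 sabins.
Reduction = 10 log₁₀(A_after/A_before) = 10 log₁₀(1.9581) = 2.9 dB.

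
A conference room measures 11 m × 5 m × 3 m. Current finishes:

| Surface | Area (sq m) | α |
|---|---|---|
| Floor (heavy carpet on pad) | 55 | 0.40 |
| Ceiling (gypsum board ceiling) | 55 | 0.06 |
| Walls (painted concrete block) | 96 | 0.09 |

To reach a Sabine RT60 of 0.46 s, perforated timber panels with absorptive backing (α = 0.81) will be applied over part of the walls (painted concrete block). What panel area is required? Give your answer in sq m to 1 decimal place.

33.1

Summing Sᵢαᵢ: 22.000 + 3.300 + 8.640 → A₁ = 33.940 sabins.
Required A₂ = 0.161·165/0.46 = 57.750 sabins.
ΔA needed = 57.750 − 33.940 = 23.810 sabins.
Net gain per sq m: Δα = 0.81 − 0.09 = 0.72.
Area = ΔA/Δα = 23.810/0.72 = 33.1 sq m.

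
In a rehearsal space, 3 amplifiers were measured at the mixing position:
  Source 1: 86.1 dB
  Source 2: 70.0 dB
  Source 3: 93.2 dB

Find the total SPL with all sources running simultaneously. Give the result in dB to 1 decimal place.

Σ 10^(Lᵢ/10) = 2.507e+09.
Combined level = 10 log₁₀(2.507e+09) = 94.0 dB.

94.0 dB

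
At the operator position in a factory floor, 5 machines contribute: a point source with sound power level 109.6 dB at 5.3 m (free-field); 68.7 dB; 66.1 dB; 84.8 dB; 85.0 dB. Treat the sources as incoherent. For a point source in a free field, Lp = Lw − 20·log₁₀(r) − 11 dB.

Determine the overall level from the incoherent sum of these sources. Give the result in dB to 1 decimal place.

Source at 5.3 m: Lp = 109.6 − 20·log₁₀(5.3) − 11 = 84.1 dB.
Sum in the linear (power) domain: Σ 10^(Lᵢ/10) = 10^(84.1/10) + 10^(68.7/10) + 10^(66.1/10) + 10^(84.8/10) + 10^(85.0/10) = 8.867e+08.
Back to dB: 10·log₁₀ Σ = 89.5 dB.

89.5 dB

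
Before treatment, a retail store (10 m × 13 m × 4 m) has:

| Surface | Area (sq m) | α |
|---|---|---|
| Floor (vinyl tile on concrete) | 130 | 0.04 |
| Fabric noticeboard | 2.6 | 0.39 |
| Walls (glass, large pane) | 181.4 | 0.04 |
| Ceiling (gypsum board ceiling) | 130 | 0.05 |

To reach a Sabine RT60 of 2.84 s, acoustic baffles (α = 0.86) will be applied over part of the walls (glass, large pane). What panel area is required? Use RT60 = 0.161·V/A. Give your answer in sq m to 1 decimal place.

11.6

Equivalent absorption area: A₁ = 130×0.04 + 2.6×0.39 + 181.4×0.04 + 130×0.05 = 19.970 sq m.
Required A₂ = 0.161·520/2.84 = 29.479 sabins.
Absorption to add: 29.479 − 19.970 = 9.509 sabins.
Each sq m of panel replacing the walls (glass, large pane) adds (0.86 − 0.04) = 0.82 sabins.
Area = ΔA/Δα = 9.509/0.82 = 11.6 sq m.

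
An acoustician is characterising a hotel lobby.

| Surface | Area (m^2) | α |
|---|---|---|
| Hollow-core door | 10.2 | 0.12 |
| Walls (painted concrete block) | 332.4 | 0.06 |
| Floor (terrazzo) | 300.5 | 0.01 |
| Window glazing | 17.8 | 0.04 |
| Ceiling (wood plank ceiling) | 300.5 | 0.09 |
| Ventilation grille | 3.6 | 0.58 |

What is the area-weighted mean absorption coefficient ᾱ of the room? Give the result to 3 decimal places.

0.056

S = Σ Sᵢ = 10.2 + 332.4 + 300.5 + 17.8 + 300.5 + 3.6 = 965.0 m^2.
A = 10.2·0.12 + 332.4·0.06 + 300.5·0.01 + 17.8·0.04 + 300.5·0.09 + 3.6·0.58 = 54.018 sabins.
ᾱ = A/S = 0.056.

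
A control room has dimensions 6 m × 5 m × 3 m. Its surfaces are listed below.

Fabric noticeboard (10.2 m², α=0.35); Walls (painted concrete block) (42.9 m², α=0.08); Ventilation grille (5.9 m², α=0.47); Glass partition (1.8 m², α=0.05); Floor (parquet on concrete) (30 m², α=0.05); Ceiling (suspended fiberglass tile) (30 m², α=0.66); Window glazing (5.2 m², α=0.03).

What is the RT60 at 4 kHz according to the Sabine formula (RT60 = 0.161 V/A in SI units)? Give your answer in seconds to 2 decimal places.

Summing Sᵢαᵢ: 3.570 + 3.432 + 2.773 + 0.090 + 1.500 + 19.800 + 0.156 → A = 31.321 sabins.
Volume V = 6 × 5 × 3 = 90 m³.
RT60 = 0.161 · V / A = 0.161 × 90 / 31.321 = 0.46 s.

0.46 sec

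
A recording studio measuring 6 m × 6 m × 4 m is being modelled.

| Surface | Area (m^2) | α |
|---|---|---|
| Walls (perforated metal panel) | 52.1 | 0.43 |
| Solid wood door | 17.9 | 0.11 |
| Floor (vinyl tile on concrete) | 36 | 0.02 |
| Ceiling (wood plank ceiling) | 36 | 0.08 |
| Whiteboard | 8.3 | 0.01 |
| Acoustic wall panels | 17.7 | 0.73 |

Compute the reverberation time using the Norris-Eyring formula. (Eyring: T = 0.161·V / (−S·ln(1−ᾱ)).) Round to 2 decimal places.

Total surface area S = 52.1 + 17.9 + 36 + 36 + 8.3 + 17.7 = 168.0 m^2.
Σ(Sᵢαᵢ) = 52.1·0.43 + 17.9·0.11 + 36·0.02 + 36·0.08 + 8.3·0.01 + 17.7·0.73 = 40.976.
ᾱ = 40.976 / 168.0 = 0.2439.
Eyring denominator: −S ln(1−ᾱ) = 46.970.
V = 6 × 6 × 4 = 144 m³.
T = 0.161·V/[−S·ln(1−ᾱ)] = 0.161·144/46.970 = 0.49 s.

0.49 seconds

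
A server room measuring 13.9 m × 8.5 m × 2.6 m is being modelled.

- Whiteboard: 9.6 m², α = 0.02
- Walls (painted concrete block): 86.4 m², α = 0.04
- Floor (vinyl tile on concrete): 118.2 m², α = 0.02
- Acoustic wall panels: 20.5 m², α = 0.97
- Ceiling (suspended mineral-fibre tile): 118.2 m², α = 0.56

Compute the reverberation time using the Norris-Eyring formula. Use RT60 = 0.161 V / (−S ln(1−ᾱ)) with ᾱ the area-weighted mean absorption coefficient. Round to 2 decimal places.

0.46 s

Total surface area S = 9.6 + 86.4 + 118.2 + 20.5 + 118.2 = 352.9 m².
Absorption A = 9.6×0.02 + 86.4×0.04 + 118.2×0.02 + 20.5×0.97 + 118.2×0.56 = 92.089 sabins.
Mean coefficient ᾱ = A/S = 0.2609.
Eyring denominator: −S ln(1−ᾱ) = 106.689.
V = 13.9 × 8.5 × 2.6 = 307.19 m³.
T = 0.161·V/[−S·ln(1−ᾱ)] = 0.161·307.19/106.689 = 0.46 s.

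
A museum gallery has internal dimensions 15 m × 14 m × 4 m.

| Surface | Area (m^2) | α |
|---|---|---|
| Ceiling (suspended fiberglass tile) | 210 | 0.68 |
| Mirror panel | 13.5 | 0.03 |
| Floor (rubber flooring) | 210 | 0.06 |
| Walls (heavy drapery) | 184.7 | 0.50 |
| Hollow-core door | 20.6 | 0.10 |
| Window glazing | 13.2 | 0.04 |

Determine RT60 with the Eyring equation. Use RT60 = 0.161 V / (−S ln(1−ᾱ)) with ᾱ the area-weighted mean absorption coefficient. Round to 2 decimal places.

S = Σ Sᵢ = 652.0 m^2.
Σ(Sᵢαᵢ) = 210×0.68 + 13.5×0.03 + 210×0.06 + 184.7×0.50 + 20.6×0.10 + 13.2×0.04 = 250.743.
Mean coefficient ᾱ = A/S = 0.3846.
Eyring denominator: −S ln(1−ᾱ) = 316.535.
V = 15 × 14 × 4 = 840 m³.
T = 0.161·V/[−S·ln(1−ᾱ)] = 0.161·840/316.535 = 0.43 s.

0.43 seconds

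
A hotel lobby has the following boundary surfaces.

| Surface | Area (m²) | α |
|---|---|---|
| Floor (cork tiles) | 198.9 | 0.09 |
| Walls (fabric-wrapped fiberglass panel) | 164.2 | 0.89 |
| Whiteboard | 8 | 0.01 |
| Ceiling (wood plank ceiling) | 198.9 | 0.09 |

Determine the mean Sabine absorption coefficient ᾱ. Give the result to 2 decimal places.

0.32

S = Σ Sᵢ = 198.9 + 164.2 + 8 + 198.9 = 570.0 m².
Weighted sum Σ Sα = 182.020.
ᾱ = 182.020 / 570.0 = 0.32.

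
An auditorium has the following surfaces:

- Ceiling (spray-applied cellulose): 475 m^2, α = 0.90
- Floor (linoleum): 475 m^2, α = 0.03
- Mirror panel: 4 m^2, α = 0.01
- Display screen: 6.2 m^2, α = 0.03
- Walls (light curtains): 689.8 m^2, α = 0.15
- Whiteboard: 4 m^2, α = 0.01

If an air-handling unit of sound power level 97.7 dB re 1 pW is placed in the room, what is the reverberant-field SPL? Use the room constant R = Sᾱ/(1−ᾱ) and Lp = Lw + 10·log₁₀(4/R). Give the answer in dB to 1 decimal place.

74.6 dB

Σ(Sᵢαᵢ) = 475×0.90 + 475×0.03 + 4×0.01 + 6.2×0.03 + 689.8×0.15 + 4×0.01 = 545.486; total area S = 1654.0 m^2.
ᾱ = 0.3298, so room constant R = A/(1−ᾱ) = 813.915 m^2.
Lp = Lw + 10 log₁₀(4/R) = 97.7 -23.09 = 74.6 dB.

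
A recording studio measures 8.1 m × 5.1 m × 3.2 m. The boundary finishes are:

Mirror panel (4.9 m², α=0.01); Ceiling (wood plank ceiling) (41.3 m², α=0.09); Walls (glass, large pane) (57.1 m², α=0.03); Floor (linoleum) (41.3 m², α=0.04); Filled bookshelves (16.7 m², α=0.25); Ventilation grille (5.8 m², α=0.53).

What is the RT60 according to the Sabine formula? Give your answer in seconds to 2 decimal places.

1.48 sec

A = Σ Sᵢαᵢ = 4.9×0.01 + 41.3×0.09 + 57.1×0.03 + 41.3×0.04 + 16.7×0.25 + 5.8×0.53 = 14.380 sabins.
V = 8.1·5.1·3.2 = 132.192 m³.
T = 0.161 V/A = 0.161·132.192/14.380 = 1.48 s.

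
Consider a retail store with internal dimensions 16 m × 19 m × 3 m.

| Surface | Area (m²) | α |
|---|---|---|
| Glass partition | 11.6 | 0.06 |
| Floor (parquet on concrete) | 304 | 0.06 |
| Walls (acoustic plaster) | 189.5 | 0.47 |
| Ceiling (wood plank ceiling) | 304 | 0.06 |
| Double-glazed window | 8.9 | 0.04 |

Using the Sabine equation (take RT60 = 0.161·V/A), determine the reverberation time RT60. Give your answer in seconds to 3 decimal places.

1.160 s

A = Σ Sᵢαᵢ = 11.6*0.06 + 304*0.06 + 189.5*0.47 + 304*0.06 + 8.9*0.04 = 126.597 sabins.
Volume V = 16 × 19 × 3 = 912 m³.
RT60 = 0.161 · V / A = 0.161 × 912 / 126.597 = 1.160 s.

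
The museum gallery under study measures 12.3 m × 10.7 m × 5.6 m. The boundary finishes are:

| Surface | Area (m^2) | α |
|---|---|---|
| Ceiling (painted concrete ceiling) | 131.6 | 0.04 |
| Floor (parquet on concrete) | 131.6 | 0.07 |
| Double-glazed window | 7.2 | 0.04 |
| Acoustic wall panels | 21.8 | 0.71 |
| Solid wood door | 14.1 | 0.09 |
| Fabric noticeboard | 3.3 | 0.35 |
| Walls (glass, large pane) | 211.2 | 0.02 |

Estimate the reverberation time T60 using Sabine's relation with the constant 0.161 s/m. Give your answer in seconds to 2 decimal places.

3.22 sec

Equivalent absorption area: A = 131.6*0.04 + 131.6*0.07 + 7.2*0.04 + 21.8*0.71 + 14.1*0.09 + 3.3*0.35 + 211.2*0.02 = 36.890 m^2.
V = 12.3·10.7·5.6 = 737.016 m³.
T = 0.161 V/A = 0.161·737.016/36.890 = 3.22 s.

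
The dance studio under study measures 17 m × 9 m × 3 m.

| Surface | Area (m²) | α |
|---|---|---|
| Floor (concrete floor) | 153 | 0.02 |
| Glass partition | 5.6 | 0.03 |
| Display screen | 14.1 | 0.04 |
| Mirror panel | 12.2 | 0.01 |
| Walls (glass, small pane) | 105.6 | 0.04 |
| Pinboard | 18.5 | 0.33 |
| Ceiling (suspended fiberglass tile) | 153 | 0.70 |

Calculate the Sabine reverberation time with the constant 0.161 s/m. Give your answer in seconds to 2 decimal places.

0.61 s

Total absorption A = 153·0.02 + 5.6·0.03 + 14.1·0.04 + 12.2·0.01 + 105.6·0.04 + 18.5·0.33 + 153·0.70
  = 3.060 + 0.168 + 0.564 + 0.122 + 4.224 + 6.105 + 107.100 = 121.343 m² sabins.
Room volume: 459 m³.
RT60 = 0.161 · V / A = 0.161 × 459 / 121.343 = 0.61 s.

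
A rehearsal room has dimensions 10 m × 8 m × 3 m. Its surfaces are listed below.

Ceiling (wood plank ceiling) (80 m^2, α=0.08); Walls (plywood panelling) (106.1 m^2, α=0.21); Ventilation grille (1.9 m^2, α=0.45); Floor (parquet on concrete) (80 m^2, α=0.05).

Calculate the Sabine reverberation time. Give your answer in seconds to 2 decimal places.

A = Σ Sᵢαᵢ = 80*0.08 + 106.1*0.21 + 1.9*0.45 + 80*0.05 = 33.536 sabins.
V = 10·8·3 = 240 m³.
Sabine: RT60 = 0.161 × 240 / 33.536 = 1.15 s.

1.15 sec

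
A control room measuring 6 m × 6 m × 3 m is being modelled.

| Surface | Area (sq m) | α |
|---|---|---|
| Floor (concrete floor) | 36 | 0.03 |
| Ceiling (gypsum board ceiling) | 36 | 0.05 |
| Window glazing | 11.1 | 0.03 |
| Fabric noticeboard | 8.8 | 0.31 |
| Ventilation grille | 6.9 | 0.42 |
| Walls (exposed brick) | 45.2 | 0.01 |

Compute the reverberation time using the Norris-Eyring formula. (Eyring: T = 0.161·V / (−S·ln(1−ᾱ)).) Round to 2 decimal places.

S = Σ Sᵢ = 144.0 sq m.
Absorption A = 36·0.03 + 36·0.05 + 11.1·0.03 + 8.8·0.31 + 6.9·0.42 + 45.2·0.01 = 9.291 sabins.
Mean coefficient ᾱ = A/S = 0.0645.
−S·ln(1−ᾱ) = −144.0 × ln(1 − 0.0645) = 9.601.
V = 6 × 6 × 3 = 108 m³.
T = 0.161·V/[−S·ln(1−ᾱ)] = 0.161·108/9.601 = 1.81 s.

1.81 s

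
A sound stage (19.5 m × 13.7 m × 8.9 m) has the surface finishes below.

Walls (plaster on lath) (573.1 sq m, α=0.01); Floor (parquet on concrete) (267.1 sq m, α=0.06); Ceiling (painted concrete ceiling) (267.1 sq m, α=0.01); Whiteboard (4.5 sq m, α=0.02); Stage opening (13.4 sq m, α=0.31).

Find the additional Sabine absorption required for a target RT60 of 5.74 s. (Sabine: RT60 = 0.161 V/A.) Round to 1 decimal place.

38.0 sabins

Equivalent absorption area: A₁ = 573.1·0.01 + 267.1·0.06 + 267.1·0.01 + 4.5·0.02 + 13.4·0.31 = 28.672 sq m.
Target A₂ = 0.161·2377.635/5.74 = 66.690 sabins (V = 2377.635 m³).
ΔA = A₂ − A₁ = 66.690 − 28.672 = 38.0 sabins.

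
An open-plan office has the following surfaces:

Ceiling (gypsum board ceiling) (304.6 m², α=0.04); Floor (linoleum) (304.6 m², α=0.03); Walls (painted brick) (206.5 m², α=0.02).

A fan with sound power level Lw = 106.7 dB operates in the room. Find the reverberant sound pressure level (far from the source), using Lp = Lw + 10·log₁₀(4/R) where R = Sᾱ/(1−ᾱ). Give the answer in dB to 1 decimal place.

A = 25.452 sabins; S = 815.7 m².
ᾱ = 25.452/815.7 = 0.0312; R = Sᾱ/(1−ᾱ) = 25.452/(1−0.0312) = 26.272 m².
Lp = 106.7 + 10·log₁₀(4/26.272) = 106.7 + (-8.17) = 98.5 dB.

98.5 dB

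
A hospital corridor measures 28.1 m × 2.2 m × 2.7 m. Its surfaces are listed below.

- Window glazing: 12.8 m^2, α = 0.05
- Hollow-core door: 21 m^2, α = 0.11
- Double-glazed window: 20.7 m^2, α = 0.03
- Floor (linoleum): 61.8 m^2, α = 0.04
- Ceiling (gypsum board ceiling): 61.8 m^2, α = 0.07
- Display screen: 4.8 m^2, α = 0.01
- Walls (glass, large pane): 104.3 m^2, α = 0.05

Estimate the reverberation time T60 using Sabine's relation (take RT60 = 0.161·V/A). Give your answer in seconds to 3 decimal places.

1.719 s

A = Σ Sᵢαᵢ = 12.8*0.05 + 21*0.11 + 20.7*0.03 + 61.8*0.04 + 61.8*0.07 + 4.8*0.01 + 104.3*0.05 = 15.632 sabins.
Room volume: 166.914 m³.
T = 0.161 V/A = 0.161·166.914/15.632 = 1.719 s.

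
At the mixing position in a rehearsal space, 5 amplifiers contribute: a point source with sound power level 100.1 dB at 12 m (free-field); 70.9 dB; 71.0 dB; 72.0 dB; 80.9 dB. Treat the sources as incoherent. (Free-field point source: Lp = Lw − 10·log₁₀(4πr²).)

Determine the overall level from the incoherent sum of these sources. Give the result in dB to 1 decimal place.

82.3 dB

Source at 12 m: Lp = 100.1 − 10·log₁₀(4π·12²) = 100.1 − 10·log₁₀(1809.557) = 67.5 dB.
Sum in the linear (power) domain: Σ 10^(Lᵢ/10) = 10^(67.5/10) + 10^(70.9/10) + 10^(71.0/10) + 10^(72.0/10) + 10^(80.9/10) = 1.694e+08.
Combined level = 10 log₁₀(1.694e+08) = 82.3 dB.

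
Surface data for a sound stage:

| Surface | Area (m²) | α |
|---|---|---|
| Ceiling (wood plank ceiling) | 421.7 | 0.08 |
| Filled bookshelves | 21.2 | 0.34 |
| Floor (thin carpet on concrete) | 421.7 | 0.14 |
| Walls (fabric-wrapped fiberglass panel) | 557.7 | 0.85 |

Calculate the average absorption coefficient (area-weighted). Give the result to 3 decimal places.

Total surface area S = 1422.3 m².
Weighted sum Σ Sα = 574.027.
ᾱ = 574.027 / 1422.3 = 0.404.

0.404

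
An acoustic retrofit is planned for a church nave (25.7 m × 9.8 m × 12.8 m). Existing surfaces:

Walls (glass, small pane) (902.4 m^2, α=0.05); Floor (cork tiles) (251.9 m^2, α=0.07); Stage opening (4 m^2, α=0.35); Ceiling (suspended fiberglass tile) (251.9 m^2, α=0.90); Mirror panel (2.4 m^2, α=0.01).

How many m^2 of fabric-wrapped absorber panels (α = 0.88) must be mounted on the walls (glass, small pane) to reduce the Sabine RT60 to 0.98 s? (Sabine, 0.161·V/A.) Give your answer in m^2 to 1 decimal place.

Summing Sᵢαᵢ: 45.120 + 17.633 + 1.400 + 226.710 + 0.024 → A₁ = 290.887 sabins.
V = 3223.808 m³. Target absorption A₂ = 0.161 × 3223.808 / 0.98 = 529.626 sabins.
ΔA needed = 529.626 − 290.887 = 238.739 sabins.
Each m^2 of panel replacing the walls (glass, small pane) adds (0.88 − 0.05) = 0.83 sabins.
Panel area = 238.739 / 0.83 = 287.6 m^2.

287.6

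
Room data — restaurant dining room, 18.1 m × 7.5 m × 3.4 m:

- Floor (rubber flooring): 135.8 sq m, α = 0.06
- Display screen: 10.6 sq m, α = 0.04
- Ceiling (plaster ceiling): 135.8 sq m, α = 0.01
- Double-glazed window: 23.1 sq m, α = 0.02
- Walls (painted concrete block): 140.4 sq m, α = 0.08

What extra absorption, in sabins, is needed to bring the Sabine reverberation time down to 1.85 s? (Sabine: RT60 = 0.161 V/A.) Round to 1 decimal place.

18.5 sabins

A₁ = Σ Sᵢαᵢ = 135.8×0.06 + 10.6×0.04 + 135.8×0.01 + 23.1×0.02 + 140.4×0.08 = 21.624 sabins.
For T = 1.85 s, need A₂ = 0.161·V/T = 0.161·461.55/1.85 = 40.167 sabins.
ΔA = A₂ − A₁ = 40.167 − 21.624 = 18.5 sabins.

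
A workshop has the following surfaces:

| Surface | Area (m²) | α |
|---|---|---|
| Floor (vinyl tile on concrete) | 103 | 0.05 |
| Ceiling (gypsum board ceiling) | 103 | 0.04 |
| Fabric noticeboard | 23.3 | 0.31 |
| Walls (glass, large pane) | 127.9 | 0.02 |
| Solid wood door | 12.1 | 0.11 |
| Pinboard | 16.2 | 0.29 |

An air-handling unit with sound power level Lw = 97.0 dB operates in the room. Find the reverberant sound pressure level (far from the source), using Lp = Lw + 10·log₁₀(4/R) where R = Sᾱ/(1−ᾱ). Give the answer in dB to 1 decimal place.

88.7 dB

Σ(Sᵢαᵢ) = 103×0.05 + 103×0.04 + 23.3×0.31 + 127.9×0.02 + 12.1×0.11 + 16.2×0.29 = 25.080; total area S = 385.5 m².
ᾱ = 0.0651, so room constant R = A/(1−ᾱ) = 26.826 m².
Lp = 97.0 + 10·log₁₀(4/26.826) = 97.0 + (-8.26) = 88.7 dB.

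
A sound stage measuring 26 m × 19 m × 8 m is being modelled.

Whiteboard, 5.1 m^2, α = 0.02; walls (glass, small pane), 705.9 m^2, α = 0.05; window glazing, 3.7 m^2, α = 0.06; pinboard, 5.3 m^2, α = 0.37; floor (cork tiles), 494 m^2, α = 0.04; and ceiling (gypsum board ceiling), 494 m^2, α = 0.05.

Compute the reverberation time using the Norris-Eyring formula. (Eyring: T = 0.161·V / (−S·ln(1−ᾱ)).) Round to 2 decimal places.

S = Σ Sᵢ = 1708.0 m^2.
Absorption A = 5.1×0.02 + 705.9×0.05 + 3.7×0.06 + 5.3×0.37 + 494×0.04 + 494×0.05 = 82.040 sabins.
ᾱ = 82.040 / 1708.0 = 0.0480.
−S·ln(1−ᾱ) = −1708.0 × ln(1 − 0.0480) = 84.017.
V = 26 × 19 × 8 = 3952 m³.
RT60 = 0.161 × 3952 / 84.017 = 7.57 s.

7.57 s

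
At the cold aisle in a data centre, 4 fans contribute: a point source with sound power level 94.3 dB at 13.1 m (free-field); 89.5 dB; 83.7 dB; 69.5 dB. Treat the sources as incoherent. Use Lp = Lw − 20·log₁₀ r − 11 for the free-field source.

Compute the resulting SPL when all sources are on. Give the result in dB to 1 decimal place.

Source at 13.1 m: Lp = 94.3 − 20·log₁₀(13.1) − 11 = 61.0 dB.
Sum in the linear (power) domain: Σ 10^(Lᵢ/10) = 10^(61.0/10) + 10^(89.5/10) + 10^(83.7/10) + 10^(69.5/10) = 1.136e+09.
Back to dB: 10·log₁₀ Σ = 90.6 dB.

90.6 dB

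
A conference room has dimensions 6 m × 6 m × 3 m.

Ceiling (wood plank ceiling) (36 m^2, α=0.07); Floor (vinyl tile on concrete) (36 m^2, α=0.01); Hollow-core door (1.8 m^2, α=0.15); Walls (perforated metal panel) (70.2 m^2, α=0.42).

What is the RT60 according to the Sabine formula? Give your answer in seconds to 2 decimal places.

Equivalent absorption area: A = 36*0.07 + 36*0.01 + 1.8*0.15 + 70.2*0.42 = 32.634 m^2.
V = 6·6·3 = 108 m³.
T = 0.161 V/A = 0.161·108/32.634 = 0.53 s.

0.53 s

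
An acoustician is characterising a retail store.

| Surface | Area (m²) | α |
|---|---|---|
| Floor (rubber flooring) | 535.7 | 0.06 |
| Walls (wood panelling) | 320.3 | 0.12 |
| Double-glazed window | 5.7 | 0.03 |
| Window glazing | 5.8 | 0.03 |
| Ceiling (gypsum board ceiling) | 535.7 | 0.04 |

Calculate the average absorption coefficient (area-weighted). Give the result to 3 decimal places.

S = Σ Sᵢ = 535.7 + 320.3 + 5.7 + 5.8 + 535.7 = 1403.2 m².
Σ(Sᵢαᵢ) = 535.7·0.06 + 320.3·0.12 + 5.7·0.03 + 5.8·0.03 + 535.7·0.04 = 92.351.
ᾱ = A/S = 0.066.

0.066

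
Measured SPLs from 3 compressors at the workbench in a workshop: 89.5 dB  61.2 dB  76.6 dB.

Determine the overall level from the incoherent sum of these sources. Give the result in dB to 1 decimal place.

89.7 dB

Σ 10^(Lᵢ/10) = 9.383e+08.
L_total = 10·log₁₀(9.383e+08) = 89.7 dB.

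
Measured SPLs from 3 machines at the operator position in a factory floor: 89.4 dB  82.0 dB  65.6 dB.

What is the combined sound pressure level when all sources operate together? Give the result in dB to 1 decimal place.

Converting to relative power and adding: 10^(89.4/10) + 10^(82.0/10) + 10^(65.6/10) = 1.033e+09.
L_total = 10·log₁₀(1.033e+09) = 90.1 dB.

90.1 dB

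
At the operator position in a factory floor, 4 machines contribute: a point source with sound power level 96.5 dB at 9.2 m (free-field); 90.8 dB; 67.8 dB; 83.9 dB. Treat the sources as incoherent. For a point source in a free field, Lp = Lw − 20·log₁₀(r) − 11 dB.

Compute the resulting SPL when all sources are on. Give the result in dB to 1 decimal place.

91.6 dB

Source at 9.2 m: Lp = 96.5 − 20·log₁₀(9.2) − 11 = 66.2 dB.
Converting to relative power and adding: 10^(66.2/10) + 10^(90.8/10) + 10^(67.8/10) + 10^(83.9/10) = 1.458e+09.
Combined level = 10 log₁₀(1.458e+09) = 91.6 dB.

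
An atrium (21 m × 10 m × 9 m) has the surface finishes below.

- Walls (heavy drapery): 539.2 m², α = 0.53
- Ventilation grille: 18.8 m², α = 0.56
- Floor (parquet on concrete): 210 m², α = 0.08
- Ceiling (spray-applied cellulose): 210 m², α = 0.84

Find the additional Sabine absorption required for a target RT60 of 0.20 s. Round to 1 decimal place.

1031.9 sabins

Total absorption A₁ = 539.2·0.53 + 18.8·0.56 + 210·0.08 + 210·0.84
  = 285.776 + 10.528 + 16.800 + 176.400 = 489.504 m² sabins.
Target A₂ = 0.161·1890/0.20 = 1521.450 sabins (V = 1890 m³).
Additional absorption ΔA = 1521.450 − 489.504 = 1031.9 sabins.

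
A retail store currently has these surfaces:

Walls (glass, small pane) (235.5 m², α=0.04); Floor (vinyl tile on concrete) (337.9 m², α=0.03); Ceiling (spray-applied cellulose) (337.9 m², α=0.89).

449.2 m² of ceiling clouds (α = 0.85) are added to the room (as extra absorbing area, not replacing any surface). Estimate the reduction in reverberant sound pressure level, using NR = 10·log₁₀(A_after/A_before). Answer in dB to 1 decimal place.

3.4 dB

Summing Sᵢαᵢ: 9.420 + 10.137 + 300.731 → A_before = 320.288 sabins.
Treatment contributes 449.2·0.85 = 381.820 sabins.
A_after = 320.288 + 381.820 = 702.108 sabins.
NR = 10·log₁₀(702.108/320.288) = 3.4 dB.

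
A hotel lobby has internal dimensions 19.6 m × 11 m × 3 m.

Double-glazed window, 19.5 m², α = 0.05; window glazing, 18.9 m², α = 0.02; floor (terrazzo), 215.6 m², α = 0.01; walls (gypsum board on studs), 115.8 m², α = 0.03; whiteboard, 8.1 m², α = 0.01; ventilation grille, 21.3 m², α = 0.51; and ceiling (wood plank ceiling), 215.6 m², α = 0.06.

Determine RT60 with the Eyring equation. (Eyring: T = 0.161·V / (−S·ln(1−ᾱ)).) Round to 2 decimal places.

S = Σ Sᵢ = 614.8 m².
Σ(Sᵢαᵢ) = 19.5×0.05 + 18.9×0.02 + 215.6×0.01 + 115.8×0.03 + 8.1×0.01 + 21.3×0.51 + 215.6×0.06 = 30.863.
ᾱ = 30.863 / 614.8 = 0.0502.
−S·ln(1−ᾱ) = −614.8 × ln(1 − 0.0502) = 31.665.
V = 19.6 × 11 × 3 = 646.8 m³.
RT60 = 0.161 × 646.8 / 31.665 = 3.29 s.

3.29 s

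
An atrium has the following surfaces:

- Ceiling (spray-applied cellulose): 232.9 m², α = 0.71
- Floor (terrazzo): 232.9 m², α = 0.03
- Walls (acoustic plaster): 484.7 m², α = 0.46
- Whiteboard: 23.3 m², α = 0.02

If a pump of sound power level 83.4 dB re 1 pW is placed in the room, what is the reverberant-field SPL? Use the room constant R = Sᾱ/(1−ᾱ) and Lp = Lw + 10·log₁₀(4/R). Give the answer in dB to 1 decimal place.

61.2 dB

A = 395.774 sabins; S = 973.8 m².
ᾱ = 0.4064, so room constant R = A/(1−ᾱ) = 666.735 m².
Lp = 83.4 + 10·log₁₀(4/666.735) = 83.4 + (-22.22) = 61.2 dB.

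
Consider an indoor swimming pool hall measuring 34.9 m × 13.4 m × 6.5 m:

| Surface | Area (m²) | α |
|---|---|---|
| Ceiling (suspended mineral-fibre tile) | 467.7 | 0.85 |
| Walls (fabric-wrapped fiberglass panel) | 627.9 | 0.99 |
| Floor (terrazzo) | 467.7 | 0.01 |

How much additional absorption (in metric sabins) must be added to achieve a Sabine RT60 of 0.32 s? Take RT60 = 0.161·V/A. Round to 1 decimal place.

Equivalent absorption area: A₁ = 467.7×0.85 + 627.9×0.99 + 467.7×0.01 = 1023.843 m².
V = 3039.79 m³. Required absorption A₂ = 0.161 × 3039.79 / 0.32 = 1529.394 sabins.
ΔA = A₂ − A₁ = 1529.394 − 1023.843 = 505.6 sabins.

505.6 sabins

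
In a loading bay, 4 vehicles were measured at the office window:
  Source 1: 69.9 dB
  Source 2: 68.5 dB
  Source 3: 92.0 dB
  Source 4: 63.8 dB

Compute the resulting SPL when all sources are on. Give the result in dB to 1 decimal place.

92.1 dB

Converting to relative power and adding: 10^(69.9/10) + 10^(68.5/10) + 10^(92.0/10) + 10^(63.8/10) = 1.604e+09.
Combined level = 10 log₁₀(1.604e+09) = 92.1 dB.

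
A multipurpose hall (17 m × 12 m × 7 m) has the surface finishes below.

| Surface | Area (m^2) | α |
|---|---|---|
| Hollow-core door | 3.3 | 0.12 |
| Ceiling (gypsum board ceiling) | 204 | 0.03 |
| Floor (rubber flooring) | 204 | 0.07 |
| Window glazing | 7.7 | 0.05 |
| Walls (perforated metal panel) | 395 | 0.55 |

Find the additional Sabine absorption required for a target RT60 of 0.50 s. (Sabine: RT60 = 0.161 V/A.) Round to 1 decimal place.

Total absorption A₁ = 3.3*0.12 + 204*0.03 + 204*0.07 + 7.7*0.05 + 395*0.55
  = 0.396 + 6.120 + 14.280 + 0.385 + 217.250 = 238.431 m^2 sabins.
For T = 0.50 s, need A₂ = 0.161·V/T = 0.161·1428/0.50 = 459.816 sabins.
Additional absorption ΔA = 459.816 − 238.431 = 221.4 sabins.

221.4 sabins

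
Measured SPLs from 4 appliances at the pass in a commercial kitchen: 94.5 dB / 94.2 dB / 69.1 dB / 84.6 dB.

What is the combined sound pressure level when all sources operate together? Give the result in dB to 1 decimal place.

97.6 dB

Converting to relative power and adding: 10^(94.5/10) + 10^(94.2/10) + 10^(69.1/10) + 10^(84.6/10) = 5.745e+09.
L_total = 10·log₁₀(5.745e+09) = 97.6 dB.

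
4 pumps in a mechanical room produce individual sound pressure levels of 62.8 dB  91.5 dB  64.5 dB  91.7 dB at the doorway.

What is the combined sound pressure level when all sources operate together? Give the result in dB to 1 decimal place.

Sum in the linear (power) domain: Σ 10^(Lᵢ/10) = 10^(62.8/10) + 10^(91.5/10) + 10^(64.5/10) + 10^(91.7/10) = 2.896e+09.
Combined level = 10 log₁₀(2.896e+09) = 94.6 dB.

94.6 dB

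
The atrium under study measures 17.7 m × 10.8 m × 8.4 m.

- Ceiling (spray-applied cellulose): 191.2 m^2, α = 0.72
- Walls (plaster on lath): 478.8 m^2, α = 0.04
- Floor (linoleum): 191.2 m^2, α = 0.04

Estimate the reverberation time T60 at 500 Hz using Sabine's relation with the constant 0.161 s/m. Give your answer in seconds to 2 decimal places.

Summing Sᵢαᵢ: 137.664 + 19.152 + 7.648 → A = 164.464 sabins.
Room volume: 1605.744 m³.
T = 0.161 V/A = 0.161·1605.744/164.464 = 1.57 s.

1.57 s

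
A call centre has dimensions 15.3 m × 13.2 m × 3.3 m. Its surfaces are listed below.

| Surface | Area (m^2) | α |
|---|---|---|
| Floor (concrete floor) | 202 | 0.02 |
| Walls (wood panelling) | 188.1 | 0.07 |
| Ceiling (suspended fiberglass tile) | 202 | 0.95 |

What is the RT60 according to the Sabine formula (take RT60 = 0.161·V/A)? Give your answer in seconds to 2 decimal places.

0.51 seconds

Summing Sᵢαᵢ: 4.040 + 13.167 + 191.900 → A = 209.107 sabins.
Volume V = 15.3 × 13.2 × 3.3 = 666.468 m³.
T = 0.161 V/A = 0.161·666.468/209.107 = 0.51 s.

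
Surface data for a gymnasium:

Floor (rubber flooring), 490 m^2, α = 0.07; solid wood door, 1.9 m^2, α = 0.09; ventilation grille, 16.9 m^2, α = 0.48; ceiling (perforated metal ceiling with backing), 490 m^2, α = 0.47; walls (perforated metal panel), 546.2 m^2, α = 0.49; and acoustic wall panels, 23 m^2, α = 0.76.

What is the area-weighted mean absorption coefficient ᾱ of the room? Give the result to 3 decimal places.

0.356

S = Σ Sᵢ = 490 + 1.9 + 16.9 + 490 + 546.2 + 23 = 1568.0 m^2.
Weighted sum Σ Sα = 558.001.
ᾱ = A/S = 0.356.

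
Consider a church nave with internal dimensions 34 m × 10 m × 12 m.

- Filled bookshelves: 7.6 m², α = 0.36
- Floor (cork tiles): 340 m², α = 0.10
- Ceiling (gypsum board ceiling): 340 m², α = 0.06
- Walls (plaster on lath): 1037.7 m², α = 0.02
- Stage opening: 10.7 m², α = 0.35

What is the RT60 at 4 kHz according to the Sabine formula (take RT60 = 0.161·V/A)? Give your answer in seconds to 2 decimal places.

8.05 s

Equivalent absorption area: A = 7.6·0.36 + 340·0.10 + 340·0.06 + 1037.7·0.02 + 10.7·0.35 = 81.635 m².
Volume V = 34 × 10 × 12 = 4080 m³.
T = 0.161 V/A = 0.161·4080/81.635 = 8.05 s.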